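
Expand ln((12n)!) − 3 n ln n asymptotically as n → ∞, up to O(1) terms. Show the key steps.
ln((12n)!) − 3 n ln n = 9 n ln n + 12(ln 12 − 1) n + (1/2) ln(2π·12n) + O(1/n)

Stirling: ln((12n)!) = 12n ln(12n) − 12n + (1/2) ln(2π·12n) + O(1/n).
Expand 12n ln(12n) = 12n (ln n + ln 12) = 12n ln n + 12n ln 12.
Subtract 3n ln n: leading term is (12 − 3) n ln n = 9 n ln n. The next term is 12n ln 12 − 12n = 12(ln 12 − 1) n. Then the (1/2) ln(2π·12n) correction.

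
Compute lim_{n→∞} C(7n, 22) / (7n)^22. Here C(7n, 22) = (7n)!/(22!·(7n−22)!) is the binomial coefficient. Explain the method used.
lim = 1/22! = 1/1124000727777607680000

With N = 7n → ∞: C(N, 22) / N^22 = [N(N−1)…(N−21)] / (22! · N^22) = (1/22!) · 1 · (1 − 1/(7n)) · … · (1 − 21/(7n)). Each factor → 1 as N → ∞, so the limit is 1/22! = 1/1124000727777607680000.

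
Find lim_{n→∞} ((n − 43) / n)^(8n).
lim = e^(−344)

Rewrite as (1 − 43/n)^(8n). By the standard limit (1 + x/n)^n → e^x, we have (1 − 43/n)^n → e^(−43), and raising to the 8th power gives e^(−344).
More precisely, ln[(1 − 43/n)^(8n)] = 8n · ln(1 − 43/n) = 8n · (-43/n + O(1/n^2)) = -344 + O(1/n) → -344.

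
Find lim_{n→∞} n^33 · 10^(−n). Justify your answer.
lim = 0

Exponentials with base > 1 dominate every fixed polynomial: for any fixed c, n^c / 10^n → 0 as n → ∞ (e.g. by the ratio test, or by writing 10^n = e^(n ln 10) and noting e^(n ln 10) / n^c → ∞). Hence n^33 · 10^(−n) = n^33 / 10^n → 0.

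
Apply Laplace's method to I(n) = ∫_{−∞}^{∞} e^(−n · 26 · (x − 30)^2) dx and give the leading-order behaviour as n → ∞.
I(n) = sqrt(π/(26n))

Here φ(x) = 26 · (x − 30)^2 has its unique minimum at x* = 30 with φ(x*) = 0 and φ''(x*) = 52. Laplace's method gives
  I(n) ~ e^(−n φ(x*)) · sqrt(2π / (n · φ''(x*))) = sqrt(2π / (52n)) = sqrt(π/(26n)).
This is exact: substituting u = (x − 30)·sqrt(26n) gives I(n) = (1/sqrt(26n)) ∫_{−∞}^{∞} e^(−u^2) du = sqrt(π/(26n)).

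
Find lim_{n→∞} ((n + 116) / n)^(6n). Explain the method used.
lim = e^696

Rewrite as (1 + 116/n)^(6n). By the standard limit (1 + x/n)^n → e^x, we have (1 + 116/n)^n → e^116, and raising to the 6th power gives e^696.
More precisely, ln[(1 + 116/n)^(6n)] = 6n · ln(1 + 116/n) = 6n · (116/n + O(1/n^2)) = 696 + O(1/n) → 696.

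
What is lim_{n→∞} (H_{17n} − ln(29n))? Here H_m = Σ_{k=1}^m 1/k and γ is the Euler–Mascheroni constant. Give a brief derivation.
lim = ln(17/29) + γ

By Euler-Maclaurin, H_m = ln m + γ + O(1/m). So
  H_{17n} − ln(29n) = ln(17n) + γ − ln(29n) + O(1/n)
                       = ln(17/29) + γ + O(1/n).
Hence the limit is ln(17/29) + γ.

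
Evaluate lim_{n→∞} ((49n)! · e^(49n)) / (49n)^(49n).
lim = ∞

Stirling: (49n)! ~ sqrt(2π·49n) · (49n/e)^(49n). Hence
  (49n)! · e^(49n) / (49n)^(49n) ~ sqrt(2π·49n) = sqrt(2π·49) · sqrt(n) → ∞.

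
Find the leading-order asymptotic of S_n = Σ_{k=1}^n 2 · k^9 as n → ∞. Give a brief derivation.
S_n ~ n^10 / 5

By integral comparison (Euler-Maclaurin), Σ_{k=1}^n 2 · k^9 = 2 · ∫_0^n x^9 dx + O(n^9) = 2 · n^10/10 = n^10 / 5 + O(n^9). (Equivalently, Faulhaber's formula gives the same leading term.)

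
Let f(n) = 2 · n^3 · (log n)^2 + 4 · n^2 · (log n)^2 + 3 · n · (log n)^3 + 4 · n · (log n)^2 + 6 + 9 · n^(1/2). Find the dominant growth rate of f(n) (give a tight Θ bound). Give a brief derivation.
f(n) ∈ Θ(n^3 · (log n)^2)

Compare the terms by growth order. For large n, n^a · (log n)^b dominates n^a' · (log n)^b' iff a > a', or (a = a' and b > b'). Ranking the 6 terms shows the dominant one is 2 · n^3 · (log n)^2. Hence f(n) ∈ Θ(n^3 · (log n)^2).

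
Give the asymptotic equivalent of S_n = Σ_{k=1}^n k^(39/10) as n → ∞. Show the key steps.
S_n ~ (10/49) · n^(49/10)

Integral comparison: Σ_{k=1}^n k^(39/10) = ∫_0^n x^(39/10) dx + O(n^(39/10)). The integral is n^(1 + 39/10) / (1 + 39/10) = n^((39+10)/10) / ((39+10)/10) = (10/49) · n^(49/10).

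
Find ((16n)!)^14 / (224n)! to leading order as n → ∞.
((16n)!)^14/(224n)! ~ ((2π·16n)^(13/2) / sqrt(14)) · 14^(−14·16n)  →  0

Write N = 16n. Stirling: N! ~ sqrt(2π N)(N/e)^N and (14N)! ~ sqrt(2π·14N)·(14N/e)^(14N).
  (N!)^14/(14N)! ~ (2π N)^(14/2) (N/e)^(14N) / [sqrt(2π·14N) (14N/e)^(14N)]
     = (2π N)^(14/2) / sqrt(2π·14N) · (N/(14N))^(14N)
     = (2π N)^((14−1)/2) / sqrt(14) · 14^(−14N).
Since 14^14 > 1, the factor 14^(−14N) decays exponentially, so the ratio → 0. Substituting N = 16n gives the stated form.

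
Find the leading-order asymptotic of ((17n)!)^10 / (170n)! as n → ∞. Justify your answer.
((17n)!)^10/(170n)! ~ ((2π·17n)^(9/2) / sqrt(10)) · 10^(−10·17n)  →  0

Write N = 17n. Stirling: N! ~ sqrt(2π N)(N/e)^N and (10N)! ~ sqrt(2π·10N)·(10N/e)^(10N).
  (N!)^10/(10N)! ~ (2π N)^(10/2) (N/e)^(10N) / [sqrt(2π·10N) (10N/e)^(10N)]
     = (2π N)^(10/2) / sqrt(2π·10N) · (N/(10N))^(10N)
     = (2π N)^((10−1)/2) / sqrt(10) · 10^(−10N).
Since 10^10 > 1, the factor 10^(−10N) decays exponentially, so the ratio → 0. Substituting N = 17n gives the stated form.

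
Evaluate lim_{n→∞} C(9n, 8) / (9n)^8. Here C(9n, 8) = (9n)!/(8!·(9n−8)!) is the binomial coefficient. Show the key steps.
lim = 1/8! = 1/40320

With N = 9n → ∞: C(N, 8) / N^8 = [N(N−1)…(N−7)] / (8! · N^8) = (1/8!) · 1 · (1 − 1/(9n)) · … · (1 − 7/(9n)). Each factor → 1 as N → ∞, so the limit is 1/8! = 1/40320.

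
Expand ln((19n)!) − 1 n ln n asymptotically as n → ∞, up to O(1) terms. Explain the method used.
ln((19n)!) − 1 n ln n = 18 n ln n + 19(ln 19 − 1) n + (1/2) ln(2π·19n) + O(1/n)

Stirling: ln((19n)!) = 19n ln(19n) − 19n + (1/2) ln(2π·19n) + O(1/n).
Expand 19n ln(19n) = 19n (ln n + ln 19) = 19n ln n + 19n ln 19.
Subtract 1n ln n: leading term is (19 − 1) n ln n = 18 n ln n. The next term is 19n ln 19 − 19n = 19(ln 19 − 1) n. Then the (1/2) ln(2π·19n) correction.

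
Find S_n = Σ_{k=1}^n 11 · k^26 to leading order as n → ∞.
S_n ~ 11 · n^27 / 27

By integral comparison (Euler-Maclaurin), Σ_{k=1}^n 11 · k^26 = 11 · ∫_0^n x^26 dx + O(n^26) = 11 · n^27/27 + O(n^26). (Equivalently, Faulhaber's formula gives the same leading term.)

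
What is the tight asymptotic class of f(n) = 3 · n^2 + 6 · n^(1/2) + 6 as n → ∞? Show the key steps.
f(n) ∈ Θ(n^2)

Compare the terms by growth order. For large n, n^a · (log n)^b dominates n^a' · (log n)^b' iff a > a', or (a = a' and b > b'). Ranking the 3 terms shows the dominant one is 3 · n^2. Hence f(n) ∈ Θ(n^2).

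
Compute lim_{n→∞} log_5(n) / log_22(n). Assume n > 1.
lim = ln(22) / ln(5) = log_5(22)

Change of base: log_5(n) = ln n / ln 5 and log_22(n) = ln n / ln 22. The ratio is (ln n / ln 5) · (ln 22 / ln n) = ln 22 / ln 5, a constant independent of n. So the limit is ln 22 / ln 5 = log_5(22).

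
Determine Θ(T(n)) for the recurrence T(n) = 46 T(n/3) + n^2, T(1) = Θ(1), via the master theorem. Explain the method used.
T(n) = Θ(n^(log_3 46))

Master theorem: compare f(n) = n^2 to n^(log_3 46) where log_3 46 ≈ 3.485. Since 2 < log_3 46, we have f(n) = O(n^(log_3 46 − ε)) for some ε > 0 — Case 1. Hence T(n) = Θ(n^(log_3 46)).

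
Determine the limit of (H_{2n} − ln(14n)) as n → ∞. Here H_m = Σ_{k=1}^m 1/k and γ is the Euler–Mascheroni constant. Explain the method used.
lim = −ln 7 + γ

By Euler-Maclaurin, H_m = ln m + γ + O(1/m). So
  H_{2n} − ln(14n) = ln(2n) + γ − ln(14n) + O(1/n)
                       = ln(2/14) + γ + O(1/n).
Hence the limit is ln(2/14) + γ (= −ln 7).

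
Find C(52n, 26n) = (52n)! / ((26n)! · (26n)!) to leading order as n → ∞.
C(52n, 26n) ~ (4)^(26n) · sqrt(1/(π·26n))

Write N = 26n. Apply Stirling to each factorial:
  (2N)! ~ sqrt(2π·2N) · (2N/e)^(2N),
  N! ~ sqrt(2π N) · (N/e)^N,
  (1N)! ~ sqrt(2π·1N) · (1N/e)^(1N).
The exponential factors combine to (2N)^(2N) / (N^N · (1N)^(1N)) = 2^(2N)/1^(1N) = (2^2/1^1)^N = (4)^N.
The square-root prefactors combine to sqrt(2π·2N) / (sqrt(2π N)·sqrt(2π·1N)) = sqrt(2 / (2π·1·N)) = sqrt(1/(π·26n)).
Substituting N = 26n: C(52n, 26n) ~ (4)^(26n) · sqrt(1/(π·26n)).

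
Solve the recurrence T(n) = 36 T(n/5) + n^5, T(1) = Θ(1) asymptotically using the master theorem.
T(n) = Θ(n^5)

log_5 36 ≈ 2.227. f(n) = n^5 dominates n^(log_5 36) since 5 > 2.227, and the regularity condition a·f(n/b) = 36·(n/5)^5 = (36/3125)·n^5 ≤ c·f(n) holds with c = 36/3125 ≈ 0.0115 < 1. So this is Case 3: T(n) = Θ(f(n)) = Θ(n^5).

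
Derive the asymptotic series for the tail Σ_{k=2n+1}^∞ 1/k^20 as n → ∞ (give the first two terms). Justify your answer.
Σ_{k>2n} 1/k^20 = 1/(19 · (2n)^19) − 1/(2 · (2n)^20) + O(1/(2n)^21)

Compare to the integral: ∫_{2n}^∞ x^(−20) dx = [−x^(−19)/19]_{2n}^∞ = 1/((20−1)·(2n)^19). The Euler-Maclaurin correction adds −f(2n)/2 = −1/(2·(2n)^20). Euler-Maclaurin then gives
  Σ_{k>2n} 1/k^20 = ∫_{2n}^∞ dx/x^20 − 1/(2·(2n)^20) + O(1/(2n)^21).
(Equivalently this is ζ(20) − Σ_{k≤2n} 1/k^20.)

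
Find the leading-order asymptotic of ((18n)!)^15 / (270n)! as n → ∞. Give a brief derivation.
((18n)!)^15/(270n)! ~ ((2π·18n)^(14/2) / sqrt(15)) · 15^(−15·18n)  →  0

Write N = 18n. Stirling: N! ~ sqrt(2π N)(N/e)^N and (15N)! ~ sqrt(2π·15N)·(15N/e)^(15N).
  (N!)^15/(15N)! ~ (2π N)^(15/2) (N/e)^(15N) / [sqrt(2π·15N) (15N/e)^(15N)]
     = (2π N)^(15/2) / sqrt(2π·15N) · (N/(15N))^(15N)
     = (2π N)^((15−1)/2) / sqrt(15) · 15^(−15N).
Since 15^15 > 1, the factor 15^(−15N) decays exponentially, so the ratio → 0. Substituting N = 18n gives the stated form.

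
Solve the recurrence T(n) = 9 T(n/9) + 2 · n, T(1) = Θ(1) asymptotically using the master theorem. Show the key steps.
T(n) = Θ(n log n)

log_9 9 = 1, and f(n) = 2 · n = Θ(n^(log_9 9)). This is Case 2 of the master theorem: T(n) = Θ(f(n) · log n) = Θ(n log n).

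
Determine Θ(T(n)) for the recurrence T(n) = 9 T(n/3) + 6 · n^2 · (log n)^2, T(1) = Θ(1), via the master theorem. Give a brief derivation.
T(n) = Θ(n^2 · (log n)^3)

Here log_3 9 = 2 and f(n) = 6 · n^2 · (log n)^2 = Θ(n^(log_3 9) · (log n)^2). This is the extended Case 2 of the master theorem (f matches the critical exponent up to log factors), giving T(n) = Θ(n^(log_3 9) · (log n)^(2+1)) = Θ(n^2 · (log n)^3).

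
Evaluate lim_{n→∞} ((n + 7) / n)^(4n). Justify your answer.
lim = e^28

Rewrite as (1 + 7/n)^(4n). By the standard limit (1 + x/n)^n → e^x, we have (1 + 7/n)^n → e^7, and raising to the 4th power gives e^28.
More precisely, ln[(1 + 7/n)^(4n)] = 4n · ln(1 + 7/n) = 4n · (7/n + O(1/n^2)) = 28 + O(1/n) → 28.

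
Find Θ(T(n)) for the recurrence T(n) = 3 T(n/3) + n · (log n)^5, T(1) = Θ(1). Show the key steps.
T(n) = Θ(n · (log n)^6)

Here log_3 3 = 1 and f(n) = n · (log n)^5 = Θ(n^(log_3 3) · (log n)^5). This is the extended Case 2 of the master theorem (f matches the critical exponent up to log factors), giving T(n) = Θ(n^(log_3 3) · (log n)^(5+1)) = Θ(n · (log n)^6).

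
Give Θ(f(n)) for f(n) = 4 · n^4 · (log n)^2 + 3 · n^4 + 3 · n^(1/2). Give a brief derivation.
f(n) ∈ Θ(n^4 · (log n)^2)

Compare the terms by growth order. For large n, n^a · (log n)^b dominates n^a' · (log n)^b' iff a > a', or (a = a' and b > b'). Ranking the 3 terms shows the dominant one is 4 · n^4 · (log n)^2. Hence f(n) ∈ Θ(n^4 · (log n)^2).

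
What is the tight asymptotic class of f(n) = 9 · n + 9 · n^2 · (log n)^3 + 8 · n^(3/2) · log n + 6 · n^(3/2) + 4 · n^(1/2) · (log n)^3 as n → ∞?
f(n) ∈ Θ(n^2 · (log n)^3)

Compare the terms by growth order. For large n, n^a · (log n)^b dominates n^a' · (log n)^b' iff a > a', or (a = a' and b > b'). Ranking the 5 terms shows the dominant one is 9 · n^2 · (log n)^3. Hence f(n) ∈ Θ(n^2 · (log n)^3).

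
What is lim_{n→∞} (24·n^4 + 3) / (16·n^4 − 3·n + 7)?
lim = 24/16 = 3/2

For large n the leading n^4 terms dominate both numerator and denominator. Dividing top and bottom by n^4, every other term tends to 0, leaving 24/16 = 3/2.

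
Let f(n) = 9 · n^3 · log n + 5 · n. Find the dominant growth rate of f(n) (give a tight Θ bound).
f(n) ∈ Θ(n^3 · log n)

Compare the terms by growth order. For large n, n^a · (log n)^b dominates n^a' · (log n)^b' iff a > a', or (a = a' and b > b'). Ranking the 2 terms shows the dominant one is 9 · n^3 · log n. Hence f(n) ∈ Θ(n^3 · log n).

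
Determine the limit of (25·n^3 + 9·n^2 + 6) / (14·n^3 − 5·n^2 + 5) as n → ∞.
lim = 25/14

For large n the leading n^3 terms dominate both numerator and denominator. Dividing top and bottom by n^3, every other term tends to 0, leaving 25/14.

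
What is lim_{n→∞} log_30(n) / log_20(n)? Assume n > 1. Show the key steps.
lim = ln(20) / ln(30) = log_30(20)

Change of base: log_30(n) = ln n / ln 30 and log_20(n) = ln n / ln 20. The ratio is (ln n / ln 30) · (ln 20 / ln n) = ln 20 / ln 30, a constant independent of n. So the limit is ln 20 / ln 30 = log_30(20).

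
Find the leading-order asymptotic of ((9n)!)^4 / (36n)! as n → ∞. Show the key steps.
((9n)!)^4/(36n)! ~ ((2π·9n)^(3/2) / 2) · 4^(−4·9n)  →  0

Write N = 9n. Stirling: N! ~ sqrt(2π N)(N/e)^N and (4N)! ~ sqrt(2π·4N)·(4N/e)^(4N).
  (N!)^4/(4N)! ~ (2π N)^(4/2) (N/e)^(4N) / [sqrt(2π·4N) (4N/e)^(4N)]
     = (2π N)^(4/2) / sqrt(2π·4N) · (N/(4N))^(4N)
     = (2π N)^((4−1)/2) / 2 · 4^(−4N).
Since 4^4 > 1, the factor 4^(−4N) decays exponentially, so the ratio → 0. Substituting N = 9n gives the stated form.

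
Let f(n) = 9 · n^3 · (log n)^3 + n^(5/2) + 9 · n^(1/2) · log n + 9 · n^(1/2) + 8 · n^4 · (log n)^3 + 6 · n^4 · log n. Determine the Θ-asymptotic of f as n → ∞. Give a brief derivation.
f(n) ∈ Θ(n^4 · (log n)^3)

Compare the terms by growth order. For large n, n^a · (log n)^b dominates n^a' · (log n)^b' iff a > a', or (a = a' and b > b'). Ranking the 6 terms shows the dominant one is 8 · n^4 · (log n)^3. Hence f(n) ∈ Θ(n^4 · (log n)^3).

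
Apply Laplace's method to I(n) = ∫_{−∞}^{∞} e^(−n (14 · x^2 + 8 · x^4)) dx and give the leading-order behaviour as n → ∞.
I(n) ~ sqrt(π/(14n))

φ(x) = 14 · x^2 + 8 · x^4 has its unique global minimum at x* = 0 (since φ'(x) = 28x + 32x^3 = 0 only at x = 0 for real x with both coefficients positive, and φ → ∞ as |x| → ∞). At x* = 0, φ(0) = 0 and φ''(0) = 28. Laplace's method then gives
  I(n) ~ sqrt(2π / (n · φ''(0))) · e^(−n φ(0)) = sqrt(2π / (28n)) = sqrt(π/(14n)).
The 8 · x^4 term contributes only at subleading order (an O(1/n) relative correction).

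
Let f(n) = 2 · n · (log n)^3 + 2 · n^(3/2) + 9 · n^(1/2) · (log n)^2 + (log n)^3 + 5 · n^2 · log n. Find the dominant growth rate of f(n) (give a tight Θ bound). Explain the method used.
f(n) ∈ Θ(n^2 · log n)

Compare the terms by growth order. For large n, n^a · (log n)^b dominates n^a' · (log n)^b' iff a > a', or (a = a' and b > b'). Ranking the 5 terms shows the dominant one is 5 · n^2 · log n. Hence f(n) ∈ Θ(n^2 · log n).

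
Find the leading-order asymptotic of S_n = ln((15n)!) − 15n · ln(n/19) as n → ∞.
S_n ~ 15n · (ln 285 − 1) + O(ln n)

Stirling: ln((15n)!) = 15n ln(15n) − 15n + O(ln n).
  S_n = 15n ln(15n) − 15n − 15n ln(n/19) + O(ln n)
      = 15n ln(15n) − 15n ln n + 15n ln 19 − 15n + O(ln n)
      = 15n ln 15 + 15n ln 19 − 15n + O(ln n)
      = 15n (ln 285 − 1) + O(ln n).
Numerically ln(285) − 1 ≈ 4.6525.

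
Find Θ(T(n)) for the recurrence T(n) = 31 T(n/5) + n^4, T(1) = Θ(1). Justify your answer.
T(n) = Θ(n^4)

log_5 31 ≈ 2.134. f(n) = n^4 dominates n^(log_5 31) since 4 > 2.134, and the regularity condition a·f(n/b) = 31·(n/5)^4 = (31/625)·n^4 ≤ c·f(n) holds with c = 31/625 ≈ 0.0496 < 1. So this is Case 3: T(n) = Θ(f(n)) = Θ(n^4).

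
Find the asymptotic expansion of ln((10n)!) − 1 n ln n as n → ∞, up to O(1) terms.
ln((10n)!) − 1 n ln n = 9 n ln n + 10(ln 10 − 1) n + (1/2) ln(2π·10n) + O(1/n)

Stirling: ln((10n)!) = 10n ln(10n) − 10n + (1/2) ln(2π·10n) + O(1/n).
Expand 10n ln(10n) = 10n (ln n + ln 10) = 10n ln n + 10n ln 10.
Subtract 1n ln n: leading term is (10 − 1) n ln n = 9 n ln n. The next term is 10n ln 10 − 10n = 10(ln 10 − 1) n. Then the (1/2) ln(2π·10n) correction.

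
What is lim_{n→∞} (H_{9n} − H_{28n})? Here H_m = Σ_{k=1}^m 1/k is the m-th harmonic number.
lim = ln(9/28)

Euler-Maclaurin gives H_m = ln m + γ + 1/(2m) + O(1/m^2). The γ and O(1/m) terms cancel in the difference:
  H_{9n} − H_{28n} = ln(9n) − ln(28n) + O(1/n) = ln(9/28) + O(1/n).
Hence the limit is ln(9/28).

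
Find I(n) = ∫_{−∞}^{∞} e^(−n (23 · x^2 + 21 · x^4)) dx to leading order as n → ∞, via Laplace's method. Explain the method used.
I(n) ~ sqrt(π/(23n))

φ(x) = 23 · x^2 + 21 · x^4 has its unique global minimum at x* = 0 (since φ'(x) = 46x + 84x^3 = 0 only at x = 0 for real x with both coefficients positive, and φ → ∞ as |x| → ∞). At x* = 0, φ(0) = 0 and φ''(0) = 46. Laplace's method then gives
  I(n) ~ sqrt(2π / (n · φ''(0))) · e^(−n φ(0)) = sqrt(2π / (46n)) = sqrt(π/(23n)).
The 21 · x^4 term contributes only at subleading order (an O(1/n) relative correction).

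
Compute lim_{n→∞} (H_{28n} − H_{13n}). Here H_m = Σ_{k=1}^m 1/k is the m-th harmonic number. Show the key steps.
lim = ln(28/13)

Euler-Maclaurin gives H_m = ln m + γ + 1/(2m) + O(1/m^2). The γ and O(1/m) terms cancel in the difference:
  H_{28n} − H_{13n} = ln(28n) − ln(13n) + O(1/n) = ln(28/13) + O(1/n).
Hence the limit is ln(28/13).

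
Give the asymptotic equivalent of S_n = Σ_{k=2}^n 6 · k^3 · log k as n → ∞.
S_n ~ 3 · n^4 log n / 2 − 3 · n^4 / 8

By integral comparison, S_n = ∫_1^n 6 · x^3 · log x dx + O(n^3 · log n). For the integral, ∫ x^3 log x dx = n^4 log n / 4 − n^4/16 (integration by parts). Hence S_n ~ 3 · n^4 log n / 2 − 3 · n^4 / 8.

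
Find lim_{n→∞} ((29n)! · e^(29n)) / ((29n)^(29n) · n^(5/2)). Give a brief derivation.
lim = 0

Stirling: (29n)! ~ sqrt(2π·29n) · (29n/e)^(29n). Hence
  (29n)! · e^(29n) / (29n)^(29n) ~ sqrt(2π·29n).
Dividing by n^(5/2): sqrt(2π·29n) / n^(5/2) = sqrt(2π·29) · n^((1−5)/2), so the expression behaves like sqrt(2π·29) · n^((1−5)/2) → 0.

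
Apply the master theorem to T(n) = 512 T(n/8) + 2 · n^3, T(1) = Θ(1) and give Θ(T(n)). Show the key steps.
T(n) = Θ(n^3 log n)

log_8 512 = 3, and f(n) = 2 · n^3 = Θ(n^(log_8 512)). This is Case 2 of the master theorem: T(n) = Θ(f(n) · log n) = Θ(n^3 log n).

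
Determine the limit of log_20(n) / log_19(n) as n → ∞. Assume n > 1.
lim = ln(19) / ln(20) = log_20(19)

Change of base: log_20(n) = ln n / ln 20 and log_19(n) = ln n / ln 19. The ratio is (ln n / ln 20) · (ln 19 / ln n) = ln 19 / ln 20, a constant independent of n. So the limit is ln 19 / ln 20 = log_20(19).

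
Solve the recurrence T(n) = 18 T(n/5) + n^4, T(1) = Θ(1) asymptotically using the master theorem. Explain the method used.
T(n) = Θ(n^4)

log_5 18 ≈ 1.796. f(n) = n^4 dominates n^(log_5 18) since 4 > 1.796, and the regularity condition a·f(n/b) = 18·(n/5)^4 = (18/625)·n^4 ≤ c·f(n) holds with c = 18/625 ≈ 0.0288 < 1. So this is Case 3: T(n) = Θ(f(n)) = Θ(n^4).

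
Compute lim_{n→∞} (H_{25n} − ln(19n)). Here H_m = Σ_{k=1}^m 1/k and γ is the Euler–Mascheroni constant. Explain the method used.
lim = ln(25/19) + γ

By Euler-Maclaurin, H_m = ln m + γ + O(1/m). So
  H_{25n} − ln(19n) = ln(25n) + γ − ln(19n) + O(1/n)
                       = ln(25/19) + γ + O(1/n).
Hence the limit is ln(25/19) + γ.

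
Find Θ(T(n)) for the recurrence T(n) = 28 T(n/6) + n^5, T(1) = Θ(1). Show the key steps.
T(n) = Θ(n^5)

log_6 28 ≈ 1.860. f(n) = n^5 dominates n^(log_6 28) since 5 > 1.860, and the regularity condition a·f(n/b) = 28·(n/6)^5 = (28/7776)·n^5 ≤ c·f(n) holds with c = 28/7776 ≈ 0.0036 < 1. So this is Case 3: T(n) = Θ(f(n)) = Θ(n^5).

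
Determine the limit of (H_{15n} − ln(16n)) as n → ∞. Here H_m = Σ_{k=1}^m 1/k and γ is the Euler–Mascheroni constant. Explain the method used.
lim = ln(15/16) + γ

By Euler-Maclaurin, H_m = ln m + γ + O(1/m). So
  H_{15n} − ln(16n) = ln(15n) + γ − ln(16n) + O(1/n)
                       = ln(15/16) + γ + O(1/n).
Hence the limit is ln(15/16) + γ.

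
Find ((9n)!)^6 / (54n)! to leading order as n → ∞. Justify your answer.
((9n)!)^6/(54n)! ~ ((2π·9n)^(5/2) / sqrt(6)) · 6^(−6·9n)  →  0

Write N = 9n. Stirling: N! ~ sqrt(2π N)(N/e)^N and (6N)! ~ sqrt(2π·6N)·(6N/e)^(6N).
  (N!)^6/(6N)! ~ (2π N)^(6/2) (N/e)^(6N) / [sqrt(2π·6N) (6N/e)^(6N)]
     = (2π N)^(6/2) / sqrt(2π·6N) · (N/(6N))^(6N)
     = (2π N)^((6−1)/2) / sqrt(6) · 6^(−6N).
Since 6^6 > 1, the factor 6^(−6N) decays exponentially, so the ratio → 0. Substituting N = 9n gives the stated form.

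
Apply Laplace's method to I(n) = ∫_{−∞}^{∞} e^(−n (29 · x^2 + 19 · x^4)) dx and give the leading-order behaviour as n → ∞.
I(n) ~ sqrt(π/(29n))

φ(x) = 29 · x^2 + 19 · x^4 has its unique global minimum at x* = 0 (since φ'(x) = 58x + 76x^3 = 0 only at x = 0 for real x with both coefficients positive, and φ → ∞ as |x| → ∞). At x* = 0, φ(0) = 0 and φ''(0) = 58. Laplace's method then gives
  I(n) ~ sqrt(2π / (n · φ''(0))) · e^(−n φ(0)) = sqrt(2π / (58n)) = sqrt(π/(29n)).
The 19 · x^4 term contributes only at subleading order (an O(1/n) relative correction).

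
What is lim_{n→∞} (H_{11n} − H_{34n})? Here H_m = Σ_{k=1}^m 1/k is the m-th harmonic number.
lim = ln(11/34)

Euler-Maclaurin gives H_m = ln m + γ + 1/(2m) + O(1/m^2). The γ and O(1/m) terms cancel in the difference:
  H_{11n} − H_{34n} = ln(11n) − ln(34n) + O(1/n) = ln(11/34) + O(1/n).
Hence the limit is ln(11/34).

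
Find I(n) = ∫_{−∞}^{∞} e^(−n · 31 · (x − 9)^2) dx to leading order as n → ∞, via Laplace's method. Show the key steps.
I(n) = sqrt(π/(31n))

Here φ(x) = 31 · (x − 9)^2 has its unique minimum at x* = 9 with φ(x*) = 0 and φ''(x*) = 62. Laplace's method gives
  I(n) ~ e^(−n φ(x*)) · sqrt(2π / (n · φ''(x*))) = sqrt(2π / (62n)) = sqrt(π/(31n)).
This is exact: substituting u = (x − 9)·sqrt(31n) gives I(n) = (1/sqrt(31n)) ∫_{−∞}^{∞} e^(−u^2) du = sqrt(π/(31n)).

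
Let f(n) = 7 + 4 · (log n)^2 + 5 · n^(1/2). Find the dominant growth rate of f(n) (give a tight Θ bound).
f(n) ∈ Θ(n^(1/2))

Compare the terms by growth order. For large n, n^a · (log n)^b dominates n^a' · (log n)^b' iff a > a', or (a = a' and b > b'). Ranking the 3 terms shows the dominant one is 5 · n^(1/2). Hence f(n) ∈ Θ(n^(1/2)).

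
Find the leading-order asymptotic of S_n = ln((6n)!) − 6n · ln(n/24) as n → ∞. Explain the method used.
S_n ~ 6n · (ln 144 − 1) + O(ln n)

Stirling: ln((6n)!) = 6n ln(6n) − 6n + O(ln n).
  S_n = 6n ln(6n) − 6n − 6n ln(n/24) + O(ln n)
      = 6n ln(6n) − 6n ln n + 6n ln 24 − 6n + O(ln n)
      = 6n ln 6 + 6n ln 24 − 6n + O(ln n)
      = 6n (ln 144 − 1) + O(ln n).
Numerically ln(144) − 1 ≈ 3.9698.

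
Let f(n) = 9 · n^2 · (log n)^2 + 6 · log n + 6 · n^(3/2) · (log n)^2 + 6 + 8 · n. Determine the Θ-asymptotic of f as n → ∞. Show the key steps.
f(n) ∈ Θ(n^2 · (log n)^2)

Compare the terms by growth order. For large n, n^a · (log n)^b dominates n^a' · (log n)^b' iff a > a', or (a = a' and b > b'). Ranking the 5 terms shows the dominant one is 9 · n^2 · (log n)^2. Hence f(n) ∈ Θ(n^2 · (log n)^2).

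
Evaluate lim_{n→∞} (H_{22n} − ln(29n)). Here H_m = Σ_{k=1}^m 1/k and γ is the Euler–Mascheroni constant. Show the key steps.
lim = ln(22/29) + γ

By Euler-Maclaurin, H_m = ln m + γ + O(1/m). So
  H_{22n} − ln(29n) = ln(22n) + γ − ln(29n) + O(1/n)
                       = ln(22/29) + γ + O(1/n).
Hence the limit is ln(22/29) + γ.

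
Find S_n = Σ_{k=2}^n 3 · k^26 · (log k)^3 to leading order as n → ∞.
S_n ~ n^27 · (log n)^3 / 9

By integral comparison, S_n = ∫_1^n 3 · x^26 · (log x)^3 dx + O(n^26 · (log n)^3). For the integral, the leading term of ∫_1^n x^26 (log x)^3 dx is n^27/27 · (log n)^3 (by repeated integration by parts; each step lowers the log-exponent and produces a relatively O(1/log n) correction). Hence S_n ~ n^27 · (log n)^3 / 9.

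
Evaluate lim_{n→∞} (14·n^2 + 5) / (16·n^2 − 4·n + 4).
lim = 14/16 = 7/8

For large n the leading n^2 terms dominate both numerator and denominator. Dividing top and bottom by n^2, every other term tends to 0, leaving 14/16 = 7/8.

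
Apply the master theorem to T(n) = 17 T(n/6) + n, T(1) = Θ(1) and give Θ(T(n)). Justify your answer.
T(n) = Θ(n^(log_6 17))

Master theorem: compare f(n) = n to n^(log_6 17) where log_6 17 ≈ 1.581. Since 1 < log_6 17, we have f(n) = O(n^(log_6 17 − ε)) for some ε > 0 — Case 1. Hence T(n) = Θ(n^(log_6 17)).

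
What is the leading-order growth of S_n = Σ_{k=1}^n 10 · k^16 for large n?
S_n ~ 10 · n^17 / 17

By integral comparison (Euler-Maclaurin), Σ_{k=1}^n 10 · k^16 = 10 · ∫_0^n x^16 dx + O(n^16) = 10 · n^17/17 + O(n^16). (Equivalently, Faulhaber's formula gives the same leading term.)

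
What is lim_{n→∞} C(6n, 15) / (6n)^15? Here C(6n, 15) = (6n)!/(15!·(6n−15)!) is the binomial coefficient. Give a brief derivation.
lim = 1/15! = 1/1307674368000

With N = 6n → ∞: C(N, 15) / N^15 = [N(N−1)…(N−14)] / (15! · N^15) = (1/15!) · 1 · (1 − 1/(6n)) · … · (1 − 14/(6n)). Each factor → 1 as N → ∞, so the limit is 1/15! = 1/1307674368000.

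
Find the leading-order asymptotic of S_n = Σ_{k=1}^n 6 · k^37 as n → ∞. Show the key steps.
S_n ~ 3 · n^38 / 19

By integral comparison (Euler-Maclaurin), Σ_{k=1}^n 6 · k^37 = 6 · ∫_0^n x^37 dx + O(n^37) = 6 · n^38/38 = 3 · n^38 / 19 + O(n^37). (Equivalently, Faulhaber's formula gives the same leading term.)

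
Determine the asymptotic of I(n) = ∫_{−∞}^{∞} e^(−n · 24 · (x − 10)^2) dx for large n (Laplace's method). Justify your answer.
I(n) = sqrt(π/(24n))

Here φ(x) = 24 · (x − 10)^2 has its unique minimum at x* = 10 with φ(x*) = 0 and φ''(x*) = 48. Laplace's method gives
  I(n) ~ e^(−n φ(x*)) · sqrt(2π / (n · φ''(x*))) = sqrt(2π / (48n)) = sqrt(π/(24n)).
This is exact: substituting u = (x − 10)·sqrt(24n) gives I(n) = (1/sqrt(24n)) ∫_{−∞}^{∞} e^(−u^2) du = sqrt(π/(24n)).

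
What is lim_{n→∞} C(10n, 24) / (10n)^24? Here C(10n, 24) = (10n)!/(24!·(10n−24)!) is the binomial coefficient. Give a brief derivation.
lim = 1/24! = 1/620448401733239439360000

With N = 10n → ∞: C(N, 24) / N^24 = [N(N−1)…(N−23)] / (24! · N^24) = (1/24!) · 1 · (1 − 1/(10n)) · … · (1 − 23/(10n)). Each factor → 1 as N → ∞, so the limit is 1/24! = 1/620448401733239439360000.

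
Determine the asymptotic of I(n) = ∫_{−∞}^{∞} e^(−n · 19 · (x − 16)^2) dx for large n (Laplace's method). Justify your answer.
I(n) = sqrt(π/(19n))

Here φ(x) = 19 · (x − 16)^2 has its unique minimum at x* = 16 with φ(x*) = 0 and φ''(x*) = 38. Laplace's method gives
  I(n) ~ e^(−n φ(x*)) · sqrt(2π / (n · φ''(x*))) = sqrt(2π / (38n)) = sqrt(π/(19n)).
This is exact: substituting u = (x − 16)·sqrt(19n) gives I(n) = (1/sqrt(19n)) ∫_{−∞}^{∞} e^(−u^2) du = sqrt(π/(19n)).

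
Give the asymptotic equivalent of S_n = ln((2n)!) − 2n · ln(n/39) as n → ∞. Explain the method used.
S_n ~ 2n · (ln 78 − 1) + O(ln n)

Stirling: ln((2n)!) = 2n ln(2n) − 2n + O(ln n).
  S_n = 2n ln(2n) − 2n − 2n ln(n/39) + O(ln n)
      = 2n ln(2n) − 2n ln n + 2n ln 39 − 2n + O(ln n)
      = 2n ln 2 + 2n ln 39 − 2n + O(ln n)
      = 2n (ln 78 − 1) + O(ln n).
Numerically ln(78) − 1 ≈ 3.3567.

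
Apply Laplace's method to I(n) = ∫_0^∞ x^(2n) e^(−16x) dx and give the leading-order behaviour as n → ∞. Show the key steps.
I(n) ~ (sqrt(2π·2n) / 16) · (2n/(16e))^(2n)

Write the integrand as exp(2n ln x − 16x) and set f(x) = 2n ln x − 16x. Then f'(x) = 2n/x − 16 = 0 at x* = 2n/16, and f''(x*) = −2n/x*^2 = −16^2/(2n). Laplace's method (interior maximum) gives
  I(n) ~ e^(f(x*)) · sqrt(2π / |f''(x*)|)
        = exp(2n ln(2n/16) − 2n) · sqrt(2π · 2n / 16^2)
        = (2n/16)^(2n) e^(−2n) · sqrt(2π·2n) / 16
        = (sqrt(2π·2n) / 16) · (2n/(16e))^(2n).
This matches Γ(2n+1)/16^(2n+1) with Stirling applied to Γ.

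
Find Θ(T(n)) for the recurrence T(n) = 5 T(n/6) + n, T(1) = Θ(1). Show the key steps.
T(n) = Θ(n)

log_6 5 ≈ 0.898. f(n) = n dominates n^(log_6 5) since 1 > 0.898, and the regularity condition a·f(n/b) = 5·(n/6)^1 = (5/6)·n ≤ c·f(n) holds with c = 5/6 ≈ 0.833 < 1. So this is Case 3: T(n) = Θ(f(n)) = Θ(n).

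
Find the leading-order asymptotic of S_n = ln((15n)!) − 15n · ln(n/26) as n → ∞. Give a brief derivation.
S_n ~ 15n · (ln 390 − 1) + O(ln n)

Stirling: ln((15n)!) = 15n ln(15n) − 15n + O(ln n).
  S_n = 15n ln(15n) − 15n − 15n ln(n/26) + O(ln n)
      = 15n ln(15n) − 15n ln n + 15n ln 26 − 15n + O(ln n)
      = 15n ln 15 + 15n ln 26 − 15n + O(ln n)
      = 15n (ln 390 − 1) + O(ln n).
Numerically ln(390) − 1 ≈ 4.9661.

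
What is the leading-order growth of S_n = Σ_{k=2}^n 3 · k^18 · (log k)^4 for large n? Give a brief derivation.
S_n ~ 3 · n^19 · (log n)^4 / 19

By integral comparison, S_n = ∫_1^n 3 · x^18 · (log x)^4 dx + O(n^18 · (log n)^4). For the integral, the leading term of ∫_1^n x^18 (log x)^4 dx is n^19/19 · (log n)^4 (by repeated integration by parts; each step lowers the log-exponent and produces a relatively O(1/log n) correction). Hence S_n ~ 3 · n^19 · (log n)^4 / 19.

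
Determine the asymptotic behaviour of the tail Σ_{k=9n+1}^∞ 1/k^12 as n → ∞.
Σ_{k>9n} 1/k^12 ~ 1/(11 · (9n)^11)

Compare to the integral: ∫_{9n}^∞ x^(−12) dx = [−x^(−11)/11]_{9n}^∞ = 1/((12−1)·(9n)^11). Euler-Maclaurin then gives
  Σ_{k>9n} 1/k^12 = ∫_{9n}^∞ dx/x^12 − 1/(2·(9n)^12) + O(1/(9n)^13).
(Equivalently this is ζ(12) − Σ_{k≤9n} 1/k^12.)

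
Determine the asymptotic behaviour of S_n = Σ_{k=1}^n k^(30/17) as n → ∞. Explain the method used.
S_n ~ (17/47) · n^(47/17)

Integral comparison: Σ_{k=1}^n k^(30/17) = ∫_0^n x^(30/17) dx + O(n^(30/17)). The integral is n^(1 + 30/17) / (1 + 30/17) = n^((30+17)/17) / ((30+17)/17) = (17/47) · n^(47/17).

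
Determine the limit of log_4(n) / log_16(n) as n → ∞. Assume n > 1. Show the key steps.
lim = ln(16) / ln(4) = log_4(16)

Change of base: log_4(n) = ln n / ln 4 and log_16(n) = ln n / ln 16. The ratio is (ln n / ln 4) · (ln 16 / ln n) = ln 16 / ln 4, a constant independent of n. So the limit is ln 16 / ln 4 = log_4(16).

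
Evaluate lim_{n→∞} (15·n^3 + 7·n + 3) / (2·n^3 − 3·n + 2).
lim = 15/2

For large n the leading n^3 terms dominate both numerator and denominator. Dividing top and bottom by n^3, every other term tends to 0, leaving 15/2.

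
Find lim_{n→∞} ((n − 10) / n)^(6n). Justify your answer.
lim = e^(−60)

Rewrite as (1 − 10/n)^(6n). By the standard limit (1 + x/n)^n → e^x, we have (1 − 10/n)^n → e^(−10), and raising to the 6th power gives e^(−60).
More precisely, ln[(1 − 10/n)^(6n)] = 6n · ln(1 − 10/n) = 6n · (-10/n + O(1/n^2)) = -60 + O(1/n) → -60.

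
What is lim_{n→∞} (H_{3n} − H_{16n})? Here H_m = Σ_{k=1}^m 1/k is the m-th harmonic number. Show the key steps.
lim = ln(3/16)

Euler-Maclaurin gives H_m = ln m + γ + 1/(2m) + O(1/m^2). The γ and O(1/m) terms cancel in the difference:
  H_{3n} − H_{16n} = ln(3n) − ln(16n) + O(1/n) = ln(3/16) + O(1/n).
Hence the limit is ln(3/16).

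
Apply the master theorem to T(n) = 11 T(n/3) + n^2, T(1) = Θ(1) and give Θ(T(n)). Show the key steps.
T(n) = Θ(n^(log_3 11))

Master theorem: compare f(n) = n^2 to n^(log_3 11) where log_3 11 ≈ 2.183. Since 2 < log_3 11, we have f(n) = O(n^(log_3 11 − ε)) for some ε > 0 — Case 1. Hence T(n) = Θ(n^(log_3 11)).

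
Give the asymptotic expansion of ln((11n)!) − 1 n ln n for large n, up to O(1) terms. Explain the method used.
ln((11n)!) − 1 n ln n = 10 n ln n + 11(ln 11 − 1) n + (1/2) ln(2π·11n) + O(1/n)

Stirling: ln((11n)!) = 11n ln(11n) − 11n + (1/2) ln(2π·11n) + O(1/n).
Expand 11n ln(11n) = 11n (ln n + ln 11) = 11n ln n + 11n ln 11.
Subtract 1n ln n: leading term is (11 − 1) n ln n = 10 n ln n. The next term is 11n ln 11 − 11n = 11(ln 11 − 1) n. Then the (1/2) ln(2π·11n) correction.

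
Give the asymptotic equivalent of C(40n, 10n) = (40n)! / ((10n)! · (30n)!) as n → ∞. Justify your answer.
C(40n, 10n) ~ (256/27)^(10n) · sqrt(2/(3π·10n))

Write N = 10n. Apply Stirling to each factorial:
  (4N)! ~ sqrt(2π·4N) · (4N/e)^(4N),
  N! ~ sqrt(2π N) · (N/e)^N,
  (3N)! ~ sqrt(2π·3N) · (3N/e)^(3N).
The exponential factors combine to (4N)^(4N) / (N^N · (3N)^(3N)) = 4^(4N)/3^(3N) = (4^4/3^3)^N = (256/27)^N.
The square-root prefactors combine to sqrt(2π·4N) / (sqrt(2π N)·sqrt(2π·3N)) = sqrt(4 / (2π·3·N)) = sqrt(2/(3π·10n)).
Substituting N = 10n: C(40n, 10n) ~ (256/27)^(10n) · sqrt(2/(3π·10n)).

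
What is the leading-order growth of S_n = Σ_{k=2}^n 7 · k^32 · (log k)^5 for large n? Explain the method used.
S_n ~ 7 · n^33 · (log n)^5 / 33

By integral comparison, S_n = ∫_1^n 7 · x^32 · (log x)^5 dx + O(n^32 · (log n)^5). For the integral, the leading term of ∫_1^n x^32 (log x)^5 dx is n^33/33 · (log n)^5 (by repeated integration by parts; each step lowers the log-exponent and produces a relatively O(1/log n) correction). Hence S_n ~ 7 · n^33 · (log n)^5 / 33.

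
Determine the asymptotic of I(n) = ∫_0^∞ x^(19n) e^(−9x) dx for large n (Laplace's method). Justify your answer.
I(n) ~ (sqrt(2π·19n) / 9) · (19n/(9e))^(19n)

Write the integrand as exp(19n ln x − 9x) and set f(x) = 19n ln x − 9x. Then f'(x) = 19n/x − 9 = 0 at x* = 19n/9, and f''(x*) = −19n/x*^2 = −9^2/(19n). Laplace's method (interior maximum) gives
  I(n) ~ e^(f(x*)) · sqrt(2π / |f''(x*)|)
        = exp(19n ln(19n/9) − 19n) · sqrt(2π · 19n / 9^2)
        = (19n/9)^(19n) e^(−19n) · sqrt(2π·19n) / 9
        = (sqrt(2π·19n) / 9) · (19n/(9e))^(19n).
This matches Γ(19n+1)/9^(19n+1) with Stirling applied to Γ.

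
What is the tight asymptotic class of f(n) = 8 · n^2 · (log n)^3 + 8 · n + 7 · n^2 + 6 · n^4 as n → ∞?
f(n) ∈ Θ(n^4)

Compare the terms by growth order. For large n, n^a · (log n)^b dominates n^a' · (log n)^b' iff a > a', or (a = a' and b > b'). Ranking the 4 terms shows the dominant one is 6 · n^4. Hence f(n) ∈ Θ(n^4).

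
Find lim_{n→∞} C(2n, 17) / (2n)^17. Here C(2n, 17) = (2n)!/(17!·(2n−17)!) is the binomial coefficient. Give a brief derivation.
lim = 1/17! = 1/355687428096000

With N = 2n → ∞: C(N, 17) / N^17 = [N(N−1)…(N−16)] / (17! · N^17) = (1/17!) · 1 · (1 − 1/(2n)) · … · (1 − 16/(2n)). Each factor → 1 as N → ∞, so the limit is 1/17! = 1/355687428096000.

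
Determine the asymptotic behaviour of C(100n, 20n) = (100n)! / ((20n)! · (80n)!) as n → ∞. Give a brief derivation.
C(100n, 20n) ~ (3125/256)^(20n) · sqrt(5/(8π·20n))

Write N = 20n. Apply Stirling to each factorial:
  (5N)! ~ sqrt(2π·5N) · (5N/e)^(5N),
  N! ~ sqrt(2π N) · (N/e)^N,
  (4N)! ~ sqrt(2π·4N) · (4N/e)^(4N).
The exponential factors combine to (5N)^(5N) / (N^N · (4N)^(4N)) = 5^(5N)/4^(4N) = (5^5/4^4)^N = (3125/256)^N.
The square-root prefactors combine to sqrt(2π·5N) / (sqrt(2π N)·sqrt(2π·4N)) = sqrt(5 / (2π·4·N)) = sqrt(5/(8π·20n)).
Substituting N = 20n: C(100n, 20n) ~ (3125/256)^(20n) · sqrt(5/(8π·20n)).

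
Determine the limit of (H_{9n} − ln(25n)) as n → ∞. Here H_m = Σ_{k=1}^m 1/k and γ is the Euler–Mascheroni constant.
lim = ln(9/25) + γ

By Euler-Maclaurin, H_m = ln m + γ + O(1/m). So
  H_{9n} − ln(25n) = ln(9n) + γ − ln(25n) + O(1/n)
                       = ln(9/25) + γ + O(1/n).
Hence the limit is ln(9/25) + γ.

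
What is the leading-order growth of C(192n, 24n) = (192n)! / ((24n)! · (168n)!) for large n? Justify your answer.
C(192n, 24n) ~ (16777216/823543)^(24n) · sqrt(4/(7π·24n))

Write N = 24n. Apply Stirling to each factorial:
  (8N)! ~ sqrt(2π·8N) · (8N/e)^(8N),
  N! ~ sqrt(2π N) · (N/e)^N,
  (7N)! ~ sqrt(2π·7N) · (7N/e)^(7N).
The exponential factors combine to (8N)^(8N) / (N^N · (7N)^(7N)) = 8^(8N)/7^(7N) = (8^8/7^7)^N = (16777216/823543)^N.
The square-root prefactors combine to sqrt(2π·8N) / (sqrt(2π N)·sqrt(2π·7N)) = sqrt(8 / (2π·7·N)) = sqrt(4/(7π·24n)).
Substituting N = 24n: C(192n, 24n) ~ (16777216/823543)^(24n) · sqrt(4/(7π·24n)).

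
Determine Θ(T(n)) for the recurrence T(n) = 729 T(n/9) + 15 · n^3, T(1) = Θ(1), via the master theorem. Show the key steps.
T(n) = Θ(n^3 log n)

log_9 729 = 3, and f(n) = 15 · n^3 = Θ(n^(log_9 729)). This is Case 2 of the master theorem: T(n) = Θ(f(n) · log n) = Θ(n^3 log n).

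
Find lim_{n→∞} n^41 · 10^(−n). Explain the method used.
lim = 0

Exponentials with base > 1 dominate every fixed polynomial: for any fixed c, n^c / 10^n → 0 as n → ∞ (e.g. by the ratio test, or by writing 10^n = e^(n ln 10) and noting e^(n ln 10) / n^c → ∞). Hence n^41 · 10^(−n) = n^41 / 10^n → 0.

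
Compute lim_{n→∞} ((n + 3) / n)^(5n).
lim = e^15

Rewrite as (1 + 3/n)^(5n). By the standard limit (1 + x/n)^n → e^x, we have (1 + 3/n)^n → e^3, and raising to the 5th power gives e^15.
More precisely, ln[(1 + 3/n)^(5n)] = 5n · ln(1 + 3/n) = 5n · (3/n + O(1/n^2)) = 15 + O(1/n) → 15.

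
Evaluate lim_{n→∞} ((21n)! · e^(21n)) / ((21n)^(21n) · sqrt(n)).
lim = sqrt(2π·21)

Stirling: (21n)! ~ sqrt(2π·21n) · (21n/e)^(21n). Hence
  (21n)! · e^(21n) / (21n)^(21n) ~ sqrt(2π·21n).
Dividing by sqrt(n): sqrt(2π·21n) / sqrt(n) = sqrt(2π·21) · n^((1−1)/2), so the limit is sqrt(2π·21).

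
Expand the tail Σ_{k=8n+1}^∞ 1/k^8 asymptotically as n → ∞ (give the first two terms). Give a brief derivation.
Σ_{k>8n} 1/k^8 = 1/(7 · (8n)^7) − 1/(2 · (8n)^8) + O(1/(8n)^9)

Compare to the integral: ∫_{8n}^∞ x^(−8) dx = [−x^(−7)/7]_{8n}^∞ = 1/((8−1)·(8n)^7). The Euler-Maclaurin correction adds −f(8n)/2 = −1/(2·(8n)^8). Euler-Maclaurin then gives
  Σ_{k>8n} 1/k^8 = ∫_{8n}^∞ dx/x^8 − 1/(2·(8n)^8) + O(1/(8n)^9).
(Equivalently this is ζ(8) − Σ_{k≤8n} 1/k^8.)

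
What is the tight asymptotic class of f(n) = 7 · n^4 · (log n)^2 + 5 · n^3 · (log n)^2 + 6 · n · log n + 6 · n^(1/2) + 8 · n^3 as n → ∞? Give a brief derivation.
f(n) ∈ Θ(n^4 · (log n)^2)

Compare the terms by growth order. For large n, n^a · (log n)^b dominates n^a' · (log n)^b' iff a > a', or (a = a' and b > b'). Ranking the 5 terms shows the dominant one is 7 · n^4 · (log n)^2. Hence f(n) ∈ Θ(n^4 · (log n)^2).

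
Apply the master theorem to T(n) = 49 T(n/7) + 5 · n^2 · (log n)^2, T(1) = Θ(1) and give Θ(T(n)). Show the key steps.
T(n) = Θ(n^2 · (log n)^3)

Here log_7 49 = 2 and f(n) = 5 · n^2 · (log n)^2 = Θ(n^(log_7 49) · (log n)^2). This is the extended Case 2 of the master theorem (f matches the critical exponent up to log factors), giving T(n) = Θ(n^(log_7 49) · (log n)^(2+1)) = Θ(n^2 · (log n)^3).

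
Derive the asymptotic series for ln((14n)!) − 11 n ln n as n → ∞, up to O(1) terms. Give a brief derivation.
ln((14n)!) − 11 n ln n = 3 n ln n + 14(ln 14 − 1) n + (1/2) ln(2π·14n) + O(1/n)

Stirling: ln((14n)!) = 14n ln(14n) − 14n + (1/2) ln(2π·14n) + O(1/n).
Expand 14n ln(14n) = 14n (ln n + ln 14) = 14n ln n + 14n ln 14.
Subtract 11n ln n: leading term is (14 − 11) n ln n = 3 n ln n. The next term is 14n ln 14 − 14n = 14(ln 14 − 1) n. Then the (1/2) ln(2π·14n) correction.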